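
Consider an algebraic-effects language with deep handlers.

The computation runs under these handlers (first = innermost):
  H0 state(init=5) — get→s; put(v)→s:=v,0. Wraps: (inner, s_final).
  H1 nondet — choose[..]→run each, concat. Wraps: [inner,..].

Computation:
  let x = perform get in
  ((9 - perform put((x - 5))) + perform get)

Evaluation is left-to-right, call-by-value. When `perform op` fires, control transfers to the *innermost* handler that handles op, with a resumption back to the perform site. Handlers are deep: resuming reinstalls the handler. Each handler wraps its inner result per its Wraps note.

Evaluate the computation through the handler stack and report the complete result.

Answer: [(9, 0)]

Working:
get @ H0 ⇒ 5
put(0) @ H0 ⇒ s:=0
get @ H0 ⇒ 0
H0 returns (9, 0)
H1 returns [(9, 0)]
= [(9, 0)]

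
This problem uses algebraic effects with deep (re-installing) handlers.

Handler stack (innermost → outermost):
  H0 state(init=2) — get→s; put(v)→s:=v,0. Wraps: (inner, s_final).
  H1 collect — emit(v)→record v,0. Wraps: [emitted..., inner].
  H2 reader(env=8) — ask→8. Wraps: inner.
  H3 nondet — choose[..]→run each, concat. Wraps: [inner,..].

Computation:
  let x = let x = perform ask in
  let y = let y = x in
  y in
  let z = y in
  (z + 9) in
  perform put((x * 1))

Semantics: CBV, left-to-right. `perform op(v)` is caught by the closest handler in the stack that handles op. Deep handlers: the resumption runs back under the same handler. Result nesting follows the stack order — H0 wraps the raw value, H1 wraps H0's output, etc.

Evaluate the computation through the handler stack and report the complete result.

Evaluation trace:
ask @ H2 ⇒ 8
put(17) @ H0 ⇒ s:=17
H0 returns (0, 17)
H1 returns [(0, 17)]
H2 returns [(0, 17)]
H3 returns [[(0, 17)]]
= [[(0, 17)]]

Answer: [[(0, 17)]]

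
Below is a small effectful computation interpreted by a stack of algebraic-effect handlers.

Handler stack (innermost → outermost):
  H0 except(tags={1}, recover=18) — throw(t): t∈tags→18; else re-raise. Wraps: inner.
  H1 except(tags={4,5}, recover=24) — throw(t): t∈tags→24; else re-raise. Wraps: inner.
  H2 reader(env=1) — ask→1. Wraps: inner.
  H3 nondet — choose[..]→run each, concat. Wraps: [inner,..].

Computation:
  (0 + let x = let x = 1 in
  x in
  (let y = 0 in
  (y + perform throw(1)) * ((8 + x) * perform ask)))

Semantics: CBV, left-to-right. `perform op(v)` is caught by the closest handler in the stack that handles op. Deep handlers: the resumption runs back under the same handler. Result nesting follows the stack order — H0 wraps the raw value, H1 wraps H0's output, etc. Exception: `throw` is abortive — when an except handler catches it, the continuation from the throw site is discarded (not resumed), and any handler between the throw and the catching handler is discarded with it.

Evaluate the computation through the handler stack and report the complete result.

Working:
throw(1) @ H0 caught ⇒ 18
H1 returns 18
H2 returns 18
H3 returns [18]
= [18]

Answer: [18]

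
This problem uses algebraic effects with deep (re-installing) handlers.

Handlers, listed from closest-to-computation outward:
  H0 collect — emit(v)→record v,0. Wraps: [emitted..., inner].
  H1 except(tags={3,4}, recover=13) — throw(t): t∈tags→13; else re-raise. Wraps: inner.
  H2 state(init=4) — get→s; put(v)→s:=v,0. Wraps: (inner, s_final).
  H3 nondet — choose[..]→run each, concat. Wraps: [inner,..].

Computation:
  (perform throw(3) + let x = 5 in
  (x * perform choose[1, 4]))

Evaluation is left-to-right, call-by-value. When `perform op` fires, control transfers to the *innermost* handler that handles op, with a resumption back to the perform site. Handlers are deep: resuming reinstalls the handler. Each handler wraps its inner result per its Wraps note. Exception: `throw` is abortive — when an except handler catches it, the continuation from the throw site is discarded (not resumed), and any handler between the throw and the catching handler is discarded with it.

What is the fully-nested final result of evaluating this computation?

Answer: [(13, 4)]

Evaluation trace:
throw(3) @ H1 caught ⇒ 13
H2 returns (13, 4)
H3 returns [(13, 4)]
= [(13, 4)]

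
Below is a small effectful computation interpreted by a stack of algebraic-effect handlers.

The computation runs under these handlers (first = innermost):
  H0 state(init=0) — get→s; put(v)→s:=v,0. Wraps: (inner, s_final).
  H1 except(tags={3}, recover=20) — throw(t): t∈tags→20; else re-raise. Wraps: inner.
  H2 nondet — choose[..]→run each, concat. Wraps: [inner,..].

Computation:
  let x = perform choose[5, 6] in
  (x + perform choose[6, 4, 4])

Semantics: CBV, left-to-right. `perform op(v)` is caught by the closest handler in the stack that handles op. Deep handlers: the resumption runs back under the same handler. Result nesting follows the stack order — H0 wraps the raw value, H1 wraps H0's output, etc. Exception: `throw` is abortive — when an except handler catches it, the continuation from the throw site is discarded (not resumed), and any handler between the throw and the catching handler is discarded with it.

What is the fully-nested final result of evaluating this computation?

Working:
choose[5, 6] @ H2
  branch[0] choose=5:
    choose[6, 4, 4] @ H2
      branch[0] choose=6:
        H0 returns (11, 0)
        H1 returns (11, 0)
        H2 returns [(11, 0)]
      branch[1] choose=4:
        H0 returns (9, 0)
        H1 returns (9, 0)
        H2 returns [(9, 0)]
      branch[2] choose=4:
        H0 returns (9, 0)
        H1 returns (9, 0)
        H2 returns [(9, 0)]
  branch[1] choose=6:
    choose[6, 4, 4] @ H2
      branch[0] choose=6:
        H0 returns (12, 0)
        H1 returns (12, 0)
        H2 returns [(12, 0)]
      branch[1] choose=4:
        H0 returns (10, 0)
        H1 returns (10, 0)
        H2 returns [(10, 0)]
      branch[2] choose=4:
        H0 returns (10, 0)
        H1 returns (10, 0)
        H2 returns [(10, 0)]
= [(11, 0), (9, 0), (9, 0), (12, 0), (10, 0), (10, 0)]

Answer: [(11, 0), (9, 0), (9, 0), (12, 0), (10, 0), (10, 0)]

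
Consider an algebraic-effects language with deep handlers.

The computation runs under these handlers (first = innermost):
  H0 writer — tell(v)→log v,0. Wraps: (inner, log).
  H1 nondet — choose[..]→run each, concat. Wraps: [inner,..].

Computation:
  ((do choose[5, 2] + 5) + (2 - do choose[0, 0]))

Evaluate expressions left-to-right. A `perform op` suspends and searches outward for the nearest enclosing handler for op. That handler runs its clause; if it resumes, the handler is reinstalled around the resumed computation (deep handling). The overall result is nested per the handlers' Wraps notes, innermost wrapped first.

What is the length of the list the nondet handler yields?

Working:
choose[5, 2] @ H1
  branch[0] choose=5:
    choose[0, 0] @ H1
      branch[0] choose=0:
        H0 returns (12, ())
        H1 returns [(12, ())]
      branch[1] choose=0:
        H0 returns (12, ())
        H1 returns [(12, ())]
  branch[1] choose=2:
    choose[0, 0] @ H1
      branch[0] choose=0:
        H0 returns (9, ())
        H1 returns [(9, ())]
      branch[1] choose=0:
        H0 returns (9, ())
        H1 returns [(9, ())]
= [(12, ()), (12, ()), (9, ()), (9, ())]

Answer: 4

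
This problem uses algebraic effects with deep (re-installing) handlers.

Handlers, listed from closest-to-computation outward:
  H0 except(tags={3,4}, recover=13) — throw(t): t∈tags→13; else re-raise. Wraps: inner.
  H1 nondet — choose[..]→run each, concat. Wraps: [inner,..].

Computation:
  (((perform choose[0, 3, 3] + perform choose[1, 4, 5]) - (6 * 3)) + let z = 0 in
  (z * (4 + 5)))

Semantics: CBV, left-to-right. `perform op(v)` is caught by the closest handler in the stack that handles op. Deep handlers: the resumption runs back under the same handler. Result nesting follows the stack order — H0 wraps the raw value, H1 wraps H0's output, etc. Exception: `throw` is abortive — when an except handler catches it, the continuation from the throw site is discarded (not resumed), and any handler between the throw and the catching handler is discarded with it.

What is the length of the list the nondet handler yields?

Step-by-step:
choose[0, 3, 3] @ H1
  branch[0] choose=0:
    choose[1, 4, 5] @ H1
      branch[0] choose=1:
        H0 returns -17
        H1 returns [-17]
      branch[1] choose=4:
        H0 returns -14
        H1 returns [-14]
      branch[2] choose=5:
        H0 returns -13
        H1 returns [-13]
  branch[1] choose=3:
    choose[1, 4, 5] @ H1
      branch[0] choose=1:
        H0 returns -14
        H1 returns [-14]
      branch[1] choose=4:
        H0 returns -11
        H1 returns [-11]
      branch[2] choose=5:
        H0 returns -10
        H1 returns [-10]
  branch[2] choose=3:
    choose[1, 4, 5] @ H1
      branch[0] choose=1:
        H0 returns -14
        H1 returns [-14]
      branch[1] choose=4:
        H0 returns -11
        H1 returns [-11]
      branch[2] choose=5:
        H0 returns -10
        H1 returns [-10]
= [-17, -14, -13, -14, -11, -10, -14, -11, -10]

Answer: 9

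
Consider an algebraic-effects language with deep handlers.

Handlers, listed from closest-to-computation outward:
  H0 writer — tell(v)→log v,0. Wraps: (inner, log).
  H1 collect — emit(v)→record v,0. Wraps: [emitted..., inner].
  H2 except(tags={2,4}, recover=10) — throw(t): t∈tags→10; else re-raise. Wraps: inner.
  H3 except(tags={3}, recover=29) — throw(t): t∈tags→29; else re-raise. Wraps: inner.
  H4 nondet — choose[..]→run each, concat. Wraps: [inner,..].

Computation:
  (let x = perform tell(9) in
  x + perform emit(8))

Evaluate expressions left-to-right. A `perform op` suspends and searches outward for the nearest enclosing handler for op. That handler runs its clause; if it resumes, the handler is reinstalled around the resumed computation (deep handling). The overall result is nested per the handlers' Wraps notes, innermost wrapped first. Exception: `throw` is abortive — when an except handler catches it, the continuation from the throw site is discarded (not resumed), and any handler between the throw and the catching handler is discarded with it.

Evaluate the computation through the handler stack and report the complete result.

Answer: [[8, (0, (9))]]

Step-by-step:
tell(9) @ H0 ⇒ log+=9
emit(8) @ H1 ⇒ out+=8
H0 returns (0, (9))
H1 returns [8, (0, (9))]
H2 returns [8, (0, (9))]
H3 returns [8, (0, (9))]
H4 returns [[8, (0, (9))]]
= [[8, (0, (9))]]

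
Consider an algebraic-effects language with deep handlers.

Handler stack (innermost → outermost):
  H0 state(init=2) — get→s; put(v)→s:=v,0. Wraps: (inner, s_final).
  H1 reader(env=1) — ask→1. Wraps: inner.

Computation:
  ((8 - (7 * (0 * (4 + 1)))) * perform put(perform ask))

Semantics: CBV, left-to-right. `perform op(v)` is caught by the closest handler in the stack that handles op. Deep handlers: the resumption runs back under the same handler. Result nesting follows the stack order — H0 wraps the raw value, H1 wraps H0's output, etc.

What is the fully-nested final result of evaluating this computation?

Answer: (0, 1)

Working:
ask @ H1 ⇒ 1
put(1) @ H0 ⇒ s:=1
H0 returns (0, 1)
H1 returns (0, 1)
= (0, 1)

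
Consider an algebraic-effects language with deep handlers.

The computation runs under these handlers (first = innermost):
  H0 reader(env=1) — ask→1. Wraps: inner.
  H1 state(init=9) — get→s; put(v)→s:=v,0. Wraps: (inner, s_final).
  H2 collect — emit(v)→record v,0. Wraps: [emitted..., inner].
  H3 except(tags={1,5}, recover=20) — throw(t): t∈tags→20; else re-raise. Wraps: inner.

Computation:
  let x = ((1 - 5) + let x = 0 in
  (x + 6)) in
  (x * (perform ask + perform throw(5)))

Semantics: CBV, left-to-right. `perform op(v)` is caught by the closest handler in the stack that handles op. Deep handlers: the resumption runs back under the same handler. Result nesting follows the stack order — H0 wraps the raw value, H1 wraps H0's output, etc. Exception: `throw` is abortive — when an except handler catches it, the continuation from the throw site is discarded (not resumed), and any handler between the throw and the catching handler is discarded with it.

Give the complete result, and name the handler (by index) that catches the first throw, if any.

Answer: 20 ; first throw caught by: H3

Evaluation trace:
ask @ H0 ⇒ 1
throw(5) @ H3 caught ⇒ 20
= 20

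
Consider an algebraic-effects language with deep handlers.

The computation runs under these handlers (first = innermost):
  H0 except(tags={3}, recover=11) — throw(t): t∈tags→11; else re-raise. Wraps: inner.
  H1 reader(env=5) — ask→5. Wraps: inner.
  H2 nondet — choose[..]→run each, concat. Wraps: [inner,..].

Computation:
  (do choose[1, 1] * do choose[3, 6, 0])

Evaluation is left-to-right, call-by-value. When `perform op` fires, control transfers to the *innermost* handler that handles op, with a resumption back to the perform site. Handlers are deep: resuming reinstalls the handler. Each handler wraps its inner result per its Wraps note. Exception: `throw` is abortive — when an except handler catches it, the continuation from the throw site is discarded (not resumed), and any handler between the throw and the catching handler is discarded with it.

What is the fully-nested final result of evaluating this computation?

Answer: [3, 6, 0, 3, 6, 0]

Step-by-step:
choose[1, 1] @ H2
  branch[0] choose=1:
    choose[3, 6, 0] @ H2
      branch[0] choose=3:
        H0 returns 3
        H1 returns 3
        H2 returns [3]
      branch[1] choose=6:
        H0 returns 6
        H1 returns 6
        H2 returns [6]
      branch[2] choose=0:
        H0 returns 0
        H1 returns 0
        H2 returns [0]
  branch[1] choose=1:
    choose[3, 6, 0] @ H2
      branch[0] choose=3:
        H0 returns 3
        H1 returns 3
        H2 returns [3]
      branch[1] choose=6:
        H0 returns 6
        H1 returns 6
        H2 returns [6]
      branch[2] choose=0:
        H0 returns 0
        H1 returns 0
        H2 returns [0]
= [3, 6, 0, 3, 6, 0]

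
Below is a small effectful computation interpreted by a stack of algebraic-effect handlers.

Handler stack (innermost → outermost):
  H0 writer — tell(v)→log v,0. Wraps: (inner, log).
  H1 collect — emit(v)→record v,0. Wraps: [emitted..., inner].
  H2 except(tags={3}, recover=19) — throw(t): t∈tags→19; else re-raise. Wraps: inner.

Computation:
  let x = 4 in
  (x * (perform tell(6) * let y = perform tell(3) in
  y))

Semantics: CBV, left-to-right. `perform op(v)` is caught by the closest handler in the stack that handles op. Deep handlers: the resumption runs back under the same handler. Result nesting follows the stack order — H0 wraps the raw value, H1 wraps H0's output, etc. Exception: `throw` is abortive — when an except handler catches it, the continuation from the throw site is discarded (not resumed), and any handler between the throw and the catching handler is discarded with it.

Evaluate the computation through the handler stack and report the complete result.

Answer: [(0, (6, 3))]

Evaluation trace:
tell(6) @ H0 ⇒ log+=6
tell(3) @ H0 ⇒ log+=3
H0 returns (0, (6, 3))
H1 returns [(0, (6, 3))]
H2 returns [(0, (6, 3))]
= [(0, (6, 3))]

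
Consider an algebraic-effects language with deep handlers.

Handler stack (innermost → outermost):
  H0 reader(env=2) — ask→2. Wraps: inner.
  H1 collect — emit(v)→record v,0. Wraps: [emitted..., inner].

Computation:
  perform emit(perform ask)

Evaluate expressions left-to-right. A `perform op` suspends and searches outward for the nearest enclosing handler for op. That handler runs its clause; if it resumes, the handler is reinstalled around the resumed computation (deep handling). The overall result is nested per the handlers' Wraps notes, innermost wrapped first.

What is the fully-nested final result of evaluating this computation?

Answer: [2, 0]

Evaluation trace:
ask @ H0 ⇒ 2
emit(2) @ H1 ⇒ out+=2
H0 returns 0
H1 returns [2, 0]
= [2, 0]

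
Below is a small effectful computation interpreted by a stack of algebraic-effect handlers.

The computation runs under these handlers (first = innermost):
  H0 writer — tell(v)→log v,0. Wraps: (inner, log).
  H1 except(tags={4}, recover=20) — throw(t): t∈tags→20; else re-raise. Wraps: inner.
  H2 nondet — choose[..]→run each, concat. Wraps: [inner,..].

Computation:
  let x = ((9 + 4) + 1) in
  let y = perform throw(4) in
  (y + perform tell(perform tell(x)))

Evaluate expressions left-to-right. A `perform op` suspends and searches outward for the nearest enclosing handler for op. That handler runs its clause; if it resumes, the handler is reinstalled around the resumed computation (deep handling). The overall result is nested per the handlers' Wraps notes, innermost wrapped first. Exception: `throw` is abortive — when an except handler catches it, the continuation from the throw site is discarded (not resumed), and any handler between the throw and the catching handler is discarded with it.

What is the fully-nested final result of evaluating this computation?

Answer: [20]

Evaluation trace:
throw(4) @ H1 caught ⇒ 20
H2 returns [20]
= [20]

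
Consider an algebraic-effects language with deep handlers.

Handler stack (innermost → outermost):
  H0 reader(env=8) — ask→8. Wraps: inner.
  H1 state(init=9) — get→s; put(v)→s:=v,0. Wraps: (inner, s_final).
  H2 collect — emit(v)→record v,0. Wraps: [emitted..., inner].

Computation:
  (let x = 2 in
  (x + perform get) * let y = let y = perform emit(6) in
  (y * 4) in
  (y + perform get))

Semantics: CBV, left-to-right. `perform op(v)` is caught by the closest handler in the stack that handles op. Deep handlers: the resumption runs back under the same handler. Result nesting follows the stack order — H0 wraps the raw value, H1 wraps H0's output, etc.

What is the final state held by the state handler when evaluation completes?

Answer: 9

Working:
get @ H1 ⇒ 9
emit(6) @ H2 ⇒ out+=6
get @ H1 ⇒ 9
H0 returns 99
H1 returns (99, 9)
H2 returns [6, (99, 9)]
= [6, (99, 9)]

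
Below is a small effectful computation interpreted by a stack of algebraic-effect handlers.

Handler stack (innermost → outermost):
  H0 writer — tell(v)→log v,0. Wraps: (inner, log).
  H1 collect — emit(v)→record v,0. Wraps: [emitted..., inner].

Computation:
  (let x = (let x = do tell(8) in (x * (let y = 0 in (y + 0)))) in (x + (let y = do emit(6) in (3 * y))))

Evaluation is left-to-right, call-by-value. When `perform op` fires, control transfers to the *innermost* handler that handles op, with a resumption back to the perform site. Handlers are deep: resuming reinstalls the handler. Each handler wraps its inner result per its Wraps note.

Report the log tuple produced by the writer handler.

Answer: (8)

Evaluation trace:
tell(8) @ H0 ⇒ log+=8
emit(6) @ H1 ⇒ out+=6
H0 returns (0, (8))
H1 returns [6, (0, (8))]
= [6, (0, (8))]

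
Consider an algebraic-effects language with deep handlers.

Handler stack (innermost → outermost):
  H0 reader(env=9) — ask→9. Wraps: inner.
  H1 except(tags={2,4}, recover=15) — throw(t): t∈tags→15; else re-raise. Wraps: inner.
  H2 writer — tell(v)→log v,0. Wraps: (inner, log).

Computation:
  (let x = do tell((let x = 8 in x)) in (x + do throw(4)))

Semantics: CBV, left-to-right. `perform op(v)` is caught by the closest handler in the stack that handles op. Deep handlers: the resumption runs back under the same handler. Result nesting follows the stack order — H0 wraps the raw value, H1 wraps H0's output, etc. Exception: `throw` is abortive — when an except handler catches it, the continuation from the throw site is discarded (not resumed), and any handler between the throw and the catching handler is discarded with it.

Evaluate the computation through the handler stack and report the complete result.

Working:
tell(8) @ H2 ⇒ log+=8
throw(4) @ H1 caught ⇒ 15
H2 returns (15, (8))
= (15, (8))

Answer: (15, (8))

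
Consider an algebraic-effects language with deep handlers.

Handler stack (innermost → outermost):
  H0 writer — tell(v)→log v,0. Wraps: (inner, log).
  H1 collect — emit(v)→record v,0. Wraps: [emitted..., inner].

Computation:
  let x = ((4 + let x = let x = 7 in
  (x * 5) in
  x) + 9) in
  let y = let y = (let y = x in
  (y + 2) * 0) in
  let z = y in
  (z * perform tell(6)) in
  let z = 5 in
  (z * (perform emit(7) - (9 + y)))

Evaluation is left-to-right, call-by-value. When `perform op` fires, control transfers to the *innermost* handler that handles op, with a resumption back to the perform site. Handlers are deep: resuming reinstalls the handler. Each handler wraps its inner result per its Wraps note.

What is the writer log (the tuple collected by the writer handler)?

Answer: (6)

Evaluation trace:
tell(6) @ H0 ⇒ log+=6
emit(7) @ H1 ⇒ out+=7
H0 returns (-45, (6))
H1 returns [7, (-45, (6))]
= [7, (-45, (6))]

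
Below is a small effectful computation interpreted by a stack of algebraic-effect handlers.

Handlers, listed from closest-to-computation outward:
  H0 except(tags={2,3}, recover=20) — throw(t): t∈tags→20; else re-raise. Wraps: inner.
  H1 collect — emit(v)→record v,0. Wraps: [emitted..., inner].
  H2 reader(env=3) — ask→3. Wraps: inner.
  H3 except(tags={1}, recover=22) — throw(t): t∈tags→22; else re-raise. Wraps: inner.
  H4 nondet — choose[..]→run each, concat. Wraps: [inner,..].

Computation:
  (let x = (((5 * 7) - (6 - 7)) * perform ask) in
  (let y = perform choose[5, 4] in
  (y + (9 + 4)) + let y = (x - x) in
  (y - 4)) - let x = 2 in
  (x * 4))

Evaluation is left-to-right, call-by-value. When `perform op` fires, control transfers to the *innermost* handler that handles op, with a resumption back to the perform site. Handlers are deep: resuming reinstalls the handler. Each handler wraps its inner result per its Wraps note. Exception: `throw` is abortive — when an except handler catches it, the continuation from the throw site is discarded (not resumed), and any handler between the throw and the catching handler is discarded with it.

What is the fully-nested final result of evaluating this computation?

Answer: [[6], [5]]

Working:
ask @ H2 ⇒ 3
choose[5, 4] @ H4
  branch[0] choose=5:
    H0 returns 6
    H1 returns [6]
    H2 returns [6]
    H3 returns [6]
    H4 returns [[6]]
  branch[1] choose=4:
    H0 returns 5
    H1 returns [5]
    H2 returns [5]
    H3 returns [5]
    H4 returns [[5]]
= [[6], [5]]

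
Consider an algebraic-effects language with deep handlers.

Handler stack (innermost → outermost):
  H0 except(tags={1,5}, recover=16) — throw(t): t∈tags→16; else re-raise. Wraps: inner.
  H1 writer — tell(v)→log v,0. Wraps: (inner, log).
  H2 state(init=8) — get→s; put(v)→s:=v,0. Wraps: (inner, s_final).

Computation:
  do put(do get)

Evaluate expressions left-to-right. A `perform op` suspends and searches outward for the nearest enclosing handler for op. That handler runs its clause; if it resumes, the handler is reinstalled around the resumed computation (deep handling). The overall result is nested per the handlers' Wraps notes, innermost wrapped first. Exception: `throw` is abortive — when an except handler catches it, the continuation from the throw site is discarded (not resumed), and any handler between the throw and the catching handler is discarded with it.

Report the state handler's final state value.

Answer: 8

Step-by-step:
get @ H2 ⇒ 8
put(8) @ H2 ⇒ s:=8
H0 returns 0
H1 returns (0, ())
H2 returns ((0, ()), 8)
= ((0, ()), 8)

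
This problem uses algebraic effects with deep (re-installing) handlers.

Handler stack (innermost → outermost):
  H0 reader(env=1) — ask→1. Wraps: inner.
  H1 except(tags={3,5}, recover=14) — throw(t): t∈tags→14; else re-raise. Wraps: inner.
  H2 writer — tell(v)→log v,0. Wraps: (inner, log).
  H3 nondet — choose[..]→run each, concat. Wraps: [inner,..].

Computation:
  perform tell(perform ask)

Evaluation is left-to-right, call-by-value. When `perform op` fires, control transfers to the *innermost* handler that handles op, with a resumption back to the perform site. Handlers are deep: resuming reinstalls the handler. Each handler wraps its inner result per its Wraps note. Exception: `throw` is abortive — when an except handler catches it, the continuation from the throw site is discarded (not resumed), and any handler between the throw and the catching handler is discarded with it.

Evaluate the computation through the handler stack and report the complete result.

Answer: [(0, (1))]

Step-by-step:
ask @ H0 ⇒ 1
tell(1) @ H2 ⇒ log+=1
H0 returns 0
H1 returns 0
H2 returns (0, (1))
H3 returns [(0, (1))]
= [(0, (1))]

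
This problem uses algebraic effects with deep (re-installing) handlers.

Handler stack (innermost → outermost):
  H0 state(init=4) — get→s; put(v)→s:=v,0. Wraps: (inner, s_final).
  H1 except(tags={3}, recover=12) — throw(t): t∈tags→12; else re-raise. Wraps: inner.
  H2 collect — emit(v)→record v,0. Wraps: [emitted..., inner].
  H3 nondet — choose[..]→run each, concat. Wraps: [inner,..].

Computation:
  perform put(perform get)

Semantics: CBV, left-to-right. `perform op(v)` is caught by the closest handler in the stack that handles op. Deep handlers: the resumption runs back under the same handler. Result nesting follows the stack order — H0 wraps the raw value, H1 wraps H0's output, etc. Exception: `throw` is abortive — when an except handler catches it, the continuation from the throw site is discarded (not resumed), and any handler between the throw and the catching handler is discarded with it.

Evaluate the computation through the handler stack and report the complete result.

Answer: [[(0, 4)]]

Step-by-step:
get @ H0 ⇒ 4
put(4) @ H0 ⇒ s:=4
H0 returns (0, 4)
H1 returns (0, 4)
H2 returns [(0, 4)]
H3 returns [[(0, 4)]]
= [[(0, 4)]]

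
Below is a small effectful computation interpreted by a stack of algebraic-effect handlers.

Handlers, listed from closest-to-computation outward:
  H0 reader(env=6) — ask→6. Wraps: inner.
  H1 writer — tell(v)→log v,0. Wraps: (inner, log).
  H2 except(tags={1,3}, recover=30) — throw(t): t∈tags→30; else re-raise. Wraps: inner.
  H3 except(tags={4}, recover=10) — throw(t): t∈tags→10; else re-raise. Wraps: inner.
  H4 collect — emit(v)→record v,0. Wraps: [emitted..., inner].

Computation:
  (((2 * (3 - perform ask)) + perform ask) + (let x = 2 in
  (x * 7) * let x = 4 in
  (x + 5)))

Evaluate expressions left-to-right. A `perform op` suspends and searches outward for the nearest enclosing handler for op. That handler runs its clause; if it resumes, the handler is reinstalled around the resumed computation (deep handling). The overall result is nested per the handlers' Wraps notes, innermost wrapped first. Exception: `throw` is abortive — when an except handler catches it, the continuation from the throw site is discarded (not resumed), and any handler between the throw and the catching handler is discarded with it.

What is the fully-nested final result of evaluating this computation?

Answer: [(126, ())]

Working:
ask @ H0 ⇒ 6
ask @ H0 ⇒ 6
H0 returns 126
H1 returns (126, ())
H2 returns (126, ())
H3 returns (126, ())
H4 returns [(126, ())]
= [(126, ())]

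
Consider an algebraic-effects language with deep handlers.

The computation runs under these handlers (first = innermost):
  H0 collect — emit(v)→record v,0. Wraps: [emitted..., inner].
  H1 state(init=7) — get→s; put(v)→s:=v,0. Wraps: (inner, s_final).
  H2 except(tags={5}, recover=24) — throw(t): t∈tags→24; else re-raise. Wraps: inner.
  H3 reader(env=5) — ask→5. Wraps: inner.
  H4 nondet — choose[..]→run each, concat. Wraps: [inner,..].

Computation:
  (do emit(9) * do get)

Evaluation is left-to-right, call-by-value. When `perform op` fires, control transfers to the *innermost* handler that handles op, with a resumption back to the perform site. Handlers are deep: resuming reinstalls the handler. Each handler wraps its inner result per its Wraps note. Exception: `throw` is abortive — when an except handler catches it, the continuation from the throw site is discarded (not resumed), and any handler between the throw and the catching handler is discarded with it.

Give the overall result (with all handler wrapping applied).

Answer: [([9, 0], 7)]

Step-by-step:
emit(9) @ H0 ⇒ out+=9
get @ H1 ⇒ 7
H0 returns [9, 0]
H1 returns ([9, 0], 7)
H2 returns ([9, 0], 7)
H3 returns ([9, 0], 7)
H4 returns [([9, 0], 7)]
= [([9, 0], 7)]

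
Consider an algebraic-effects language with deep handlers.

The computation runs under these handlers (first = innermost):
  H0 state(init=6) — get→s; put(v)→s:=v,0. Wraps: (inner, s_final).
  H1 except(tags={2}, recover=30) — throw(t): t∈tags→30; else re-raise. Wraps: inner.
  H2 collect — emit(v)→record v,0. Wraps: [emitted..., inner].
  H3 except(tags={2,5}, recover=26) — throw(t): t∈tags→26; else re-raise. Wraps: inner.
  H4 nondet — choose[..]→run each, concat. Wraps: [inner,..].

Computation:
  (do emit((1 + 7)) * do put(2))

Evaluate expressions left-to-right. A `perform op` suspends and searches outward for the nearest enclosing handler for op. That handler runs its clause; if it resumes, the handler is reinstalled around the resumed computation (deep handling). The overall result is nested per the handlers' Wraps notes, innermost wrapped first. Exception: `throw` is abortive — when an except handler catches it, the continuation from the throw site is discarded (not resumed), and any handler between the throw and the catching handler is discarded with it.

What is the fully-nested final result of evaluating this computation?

Answer: [[8, (0, 2)]]

Step-by-step:
emit(8) @ H2 ⇒ out+=8
put(2) @ H0 ⇒ s:=2
H0 returns (0, 2)
H1 returns (0, 2)
H2 returns [8, (0, 2)]
H3 returns [8, (0, 2)]
H4 returns [[8, (0, 2)]]
= [[8, (0, 2)]]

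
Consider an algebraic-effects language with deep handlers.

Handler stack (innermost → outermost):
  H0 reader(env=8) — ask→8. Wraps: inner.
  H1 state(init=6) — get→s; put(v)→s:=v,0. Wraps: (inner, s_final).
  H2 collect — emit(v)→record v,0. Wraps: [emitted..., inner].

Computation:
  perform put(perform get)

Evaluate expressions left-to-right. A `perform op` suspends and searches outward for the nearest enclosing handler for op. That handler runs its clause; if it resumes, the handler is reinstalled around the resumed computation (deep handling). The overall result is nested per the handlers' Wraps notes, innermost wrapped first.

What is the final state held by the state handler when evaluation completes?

Working:
get @ H1 ⇒ 6
put(6) @ H1 ⇒ s:=6
H0 returns 0
H1 returns (0, 6)
H2 returns [(0, 6)]
= [(0, 6)]

Answer: 6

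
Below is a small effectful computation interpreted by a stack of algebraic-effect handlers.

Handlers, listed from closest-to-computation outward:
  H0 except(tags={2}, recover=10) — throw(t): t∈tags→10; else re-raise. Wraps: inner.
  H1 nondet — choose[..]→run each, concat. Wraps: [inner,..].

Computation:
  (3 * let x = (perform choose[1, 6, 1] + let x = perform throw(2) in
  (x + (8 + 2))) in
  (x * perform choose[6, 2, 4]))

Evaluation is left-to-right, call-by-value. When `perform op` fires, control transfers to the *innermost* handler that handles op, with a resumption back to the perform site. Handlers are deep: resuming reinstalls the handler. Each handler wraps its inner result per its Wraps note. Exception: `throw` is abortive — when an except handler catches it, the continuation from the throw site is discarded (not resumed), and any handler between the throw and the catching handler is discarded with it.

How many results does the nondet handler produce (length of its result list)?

Working:
choose[1, 6, 1] @ H1
  branch[0] choose=1:
    throw(2) @ H0 caught ⇒ 10
    H1 returns [10]
  branch[1] choose=6:
    throw(2) @ H0 caught ⇒ 10
    H1 returns [10]
  branch[2] choose=1:
    throw(2) @ H0 caught ⇒ 10
    H1 returns [10]
= [10, 10, 10]

Answer: 3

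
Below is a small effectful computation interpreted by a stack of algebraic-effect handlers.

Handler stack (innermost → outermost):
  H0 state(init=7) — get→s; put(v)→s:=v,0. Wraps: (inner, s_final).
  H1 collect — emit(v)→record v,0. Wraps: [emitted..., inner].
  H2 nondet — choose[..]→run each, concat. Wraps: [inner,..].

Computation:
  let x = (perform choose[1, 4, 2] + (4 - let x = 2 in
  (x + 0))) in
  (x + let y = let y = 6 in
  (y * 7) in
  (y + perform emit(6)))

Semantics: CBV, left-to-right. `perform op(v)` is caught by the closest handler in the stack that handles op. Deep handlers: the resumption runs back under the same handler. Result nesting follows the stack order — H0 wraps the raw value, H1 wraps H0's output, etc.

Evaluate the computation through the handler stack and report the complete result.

Answer: [[6, (45, 7)], [6, (48, 7)], [6, (46, 7)]]

Evaluation trace:
choose[1, 4, 2] @ H2
  branch[0] choose=1:
    emit(6) @ H1 ⇒ out+=6
    H0 returns (45, 7)
    H1 returns [6, (45, 7)]
    H2 returns [[6, (45, 7)]]
  branch[1] choose=4:
    emit(6) @ H1 ⇒ out+=6
    H0 returns (48, 7)
    H1 returns [6, (48, 7)]
    H2 returns [[6, (48, 7)]]
  branch[2] choose=2:
    emit(6) @ H1 ⇒ out+=6
    H0 returns (46, 7)
    H1 returns [6, (46, 7)]
    H2 returns [[6, (46, 7)]]
= [[6, (45, 7)], [6, (48, 7)], [6, (46, 7)]]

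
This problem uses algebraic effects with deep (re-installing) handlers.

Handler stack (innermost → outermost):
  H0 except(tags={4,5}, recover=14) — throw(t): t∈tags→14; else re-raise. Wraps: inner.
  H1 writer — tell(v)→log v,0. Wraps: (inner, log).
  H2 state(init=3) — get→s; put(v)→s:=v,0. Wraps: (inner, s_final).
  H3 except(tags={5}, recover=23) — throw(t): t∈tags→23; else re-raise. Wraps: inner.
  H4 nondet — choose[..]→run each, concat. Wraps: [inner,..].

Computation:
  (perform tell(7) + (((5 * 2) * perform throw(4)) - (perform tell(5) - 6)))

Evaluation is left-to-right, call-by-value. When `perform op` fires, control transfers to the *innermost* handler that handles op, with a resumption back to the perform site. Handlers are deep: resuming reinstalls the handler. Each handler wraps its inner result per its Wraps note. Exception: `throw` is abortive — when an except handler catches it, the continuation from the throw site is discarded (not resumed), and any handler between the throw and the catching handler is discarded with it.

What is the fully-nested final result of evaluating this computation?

Answer: [((14, (7)), 3)]

Working:
tell(7) @ H1 ⇒ log+=7
throw(4) @ H0 caught ⇒ 14
H1 returns (14, (7))
H2 returns ((14, (7)), 3)
H3 returns ((14, (7)), 3)
H4 returns [((14, (7)), 3)]
= [((14, (7)), 3)]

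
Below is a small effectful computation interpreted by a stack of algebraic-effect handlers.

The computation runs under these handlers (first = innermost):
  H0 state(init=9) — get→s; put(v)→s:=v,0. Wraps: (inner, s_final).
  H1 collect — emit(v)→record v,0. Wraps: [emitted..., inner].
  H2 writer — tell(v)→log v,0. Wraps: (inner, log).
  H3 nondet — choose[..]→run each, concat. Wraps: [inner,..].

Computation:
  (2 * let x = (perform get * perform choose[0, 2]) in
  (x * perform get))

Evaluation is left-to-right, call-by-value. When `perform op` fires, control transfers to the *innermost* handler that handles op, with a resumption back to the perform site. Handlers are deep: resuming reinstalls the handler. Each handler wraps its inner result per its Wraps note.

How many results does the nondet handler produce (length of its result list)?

Answer: 2

Step-by-step:
get @ H0 ⇒ 9
choose[0, 2] @ H3
  branch[0] choose=0:
    get @ H0 ⇒ 9
    H0 returns (0, 9)
    H1 returns [(0, 9)]
    H2 returns ([(0, 9)], ())
    H3 returns [([(0, 9)], ())]
  branch[1] choose=2:
    get @ H0 ⇒ 9
    H0 returns (324, 9)
    H1 returns [(324, 9)]
    H2 returns ([(324, 9)], ())
    H3 returns [([(324, 9)], ())]
= [([(0, 9)], ()), ([(324, 9)], ())]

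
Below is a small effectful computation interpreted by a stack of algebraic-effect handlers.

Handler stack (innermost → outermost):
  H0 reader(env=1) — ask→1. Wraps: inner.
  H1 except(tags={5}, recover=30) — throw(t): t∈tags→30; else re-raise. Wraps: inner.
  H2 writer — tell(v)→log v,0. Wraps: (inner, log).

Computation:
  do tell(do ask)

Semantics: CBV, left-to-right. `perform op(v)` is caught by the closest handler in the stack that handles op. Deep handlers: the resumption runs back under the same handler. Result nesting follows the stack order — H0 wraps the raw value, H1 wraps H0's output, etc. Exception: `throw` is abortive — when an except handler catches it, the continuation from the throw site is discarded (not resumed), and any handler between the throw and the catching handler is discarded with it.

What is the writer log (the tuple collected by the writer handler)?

Answer: (1)

Step-by-step:
ask @ H0 ⇒ 1
tell(1) @ H2 ⇒ log+=1
H0 returns 0
H1 returns 0
H2 returns (0, (1))
= (0, (1))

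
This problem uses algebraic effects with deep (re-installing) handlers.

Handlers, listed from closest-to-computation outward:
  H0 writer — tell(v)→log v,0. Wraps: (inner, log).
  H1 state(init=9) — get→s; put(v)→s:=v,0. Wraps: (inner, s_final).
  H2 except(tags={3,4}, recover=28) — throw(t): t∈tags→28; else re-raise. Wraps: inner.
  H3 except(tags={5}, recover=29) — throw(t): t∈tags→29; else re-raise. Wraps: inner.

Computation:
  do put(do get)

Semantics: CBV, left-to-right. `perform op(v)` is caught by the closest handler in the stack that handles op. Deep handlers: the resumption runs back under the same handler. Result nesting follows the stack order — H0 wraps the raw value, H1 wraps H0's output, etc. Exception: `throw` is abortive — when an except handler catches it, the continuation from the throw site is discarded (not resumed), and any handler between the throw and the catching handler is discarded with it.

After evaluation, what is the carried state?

Answer: 9

Working:
get @ H1 ⇒ 9
put(9) @ H1 ⇒ s:=9
H0 returns (0, ())
H1 returns ((0, ()), 9)
H2 returns ((0, ()), 9)
H3 returns ((0, ()), 9)
= ((0, ()), 9)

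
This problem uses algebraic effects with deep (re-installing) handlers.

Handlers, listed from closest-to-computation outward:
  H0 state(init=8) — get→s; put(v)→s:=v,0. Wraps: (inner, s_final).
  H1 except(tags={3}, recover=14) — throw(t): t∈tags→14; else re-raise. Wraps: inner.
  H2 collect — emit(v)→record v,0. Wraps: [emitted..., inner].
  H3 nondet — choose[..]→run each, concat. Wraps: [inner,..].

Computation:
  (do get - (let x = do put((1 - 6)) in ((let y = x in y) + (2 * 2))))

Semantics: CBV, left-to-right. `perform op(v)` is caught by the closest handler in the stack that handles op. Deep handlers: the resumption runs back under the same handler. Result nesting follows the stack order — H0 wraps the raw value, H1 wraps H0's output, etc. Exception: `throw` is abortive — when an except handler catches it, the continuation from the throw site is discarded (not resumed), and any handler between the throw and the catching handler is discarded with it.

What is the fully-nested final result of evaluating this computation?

Answer: [[(4, -5)]]

Working:
get @ H0 ⇒ 8
put(-5) @ H0 ⇒ s:=-5
H0 returns (4, -5)
H1 returns (4, -5)
H2 returns [(4, -5)]
H3 returns [[(4, -5)]]
= [[(4, -5)]]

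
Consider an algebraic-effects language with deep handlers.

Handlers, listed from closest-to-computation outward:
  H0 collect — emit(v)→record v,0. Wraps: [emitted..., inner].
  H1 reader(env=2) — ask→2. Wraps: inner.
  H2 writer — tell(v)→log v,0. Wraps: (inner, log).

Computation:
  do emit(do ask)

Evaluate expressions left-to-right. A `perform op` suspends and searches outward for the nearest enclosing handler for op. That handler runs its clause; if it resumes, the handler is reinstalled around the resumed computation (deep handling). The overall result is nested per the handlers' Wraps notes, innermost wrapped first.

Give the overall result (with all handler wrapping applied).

Answer: ([2, 0], ())

Working:
ask @ H1 ⇒ 2
emit(2) @ H0 ⇒ out+=2
H0 returns [2, 0]
H1 returns [2, 0]
H2 returns ([2, 0], ())
= ([2, 0], ())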